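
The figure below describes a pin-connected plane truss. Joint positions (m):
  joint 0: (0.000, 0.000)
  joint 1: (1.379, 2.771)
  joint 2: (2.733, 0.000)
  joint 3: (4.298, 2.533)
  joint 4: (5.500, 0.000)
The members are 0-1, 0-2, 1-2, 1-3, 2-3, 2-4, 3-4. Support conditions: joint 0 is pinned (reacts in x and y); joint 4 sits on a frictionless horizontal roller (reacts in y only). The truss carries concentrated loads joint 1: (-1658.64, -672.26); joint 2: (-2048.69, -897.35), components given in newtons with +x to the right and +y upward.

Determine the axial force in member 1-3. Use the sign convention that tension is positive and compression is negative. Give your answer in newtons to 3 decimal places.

N=5 nodes, M=7 members, R=3 reactions → 2N=10, M+R=10
member 0 (0-1): L=3.0952, (cx,cy)=(0.4455,0.8953)
member 1 (0-2): L=2.7330, (cx,cy)=(1.0000,0.0000)
member 2 (1-2): L=3.0841, (cx,cy)=(0.4390,-0.8985)
member 3 (1-3): L=2.9287, (cx,cy)=(0.9967,-0.0813)
member 4 (2-3): L=2.9775, (cx,cy)=(0.5256,0.8507)
member 5 (2-4): L=2.7670, (cx,cy)=(1.0000,0.0000)
member 6 (3-4): L=2.8037, (cx,cy)=(0.4287,-0.9034)
solve A·x = −loads:
  F[0-1] = -2000.3088 N (compression)
  F[0-2] = -2816.1269 N (compression)
  F[1-2] = +1224.0638 N (tension)
  F[1-3] = +230.8068 N (tension)
  F[2-3] = -237.9637 N (compression)
  F[2-4] = -104.9663 N (compression)
  F[3-4] = +244.8394 N (tension)
  Rx@0 = +3707.3300 N
  Ry@0 = +1790.8077 N
  Ry@4 = -221.1977 N

230.807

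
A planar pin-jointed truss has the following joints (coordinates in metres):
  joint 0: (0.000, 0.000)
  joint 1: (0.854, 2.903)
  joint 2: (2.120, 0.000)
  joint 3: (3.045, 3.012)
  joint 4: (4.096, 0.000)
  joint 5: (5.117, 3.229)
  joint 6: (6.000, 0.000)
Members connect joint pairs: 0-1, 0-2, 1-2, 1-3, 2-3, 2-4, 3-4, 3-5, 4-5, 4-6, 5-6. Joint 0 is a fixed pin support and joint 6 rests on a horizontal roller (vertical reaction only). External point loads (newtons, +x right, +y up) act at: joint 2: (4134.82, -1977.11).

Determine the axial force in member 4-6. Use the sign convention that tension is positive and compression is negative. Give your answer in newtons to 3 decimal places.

191.033

N=7 nodes, M=11 members, R=3 reactions → 2N=14, M+R=14
member 0 (0-1): L=3.0260, (cx,cy)=(0.2822,0.9593)
member 1 (0-2): L=2.1200, (cx,cy)=(1.0000,0.0000)
member 2 (1-2): L=3.1670, (cx,cy)=(0.3997,-0.9166)
member 3 (1-3): L=2.1937, (cx,cy)=(0.9988,0.0497)
member 4 (2-3): L=3.1508, (cx,cy)=(0.2936,0.9559)
member 5 (2-4): L=1.9760, (cx,cy)=(1.0000,0.0000)
member 6 (3-4): L=3.1901, (cx,cy)=(0.3295,-0.9442)
member 7 (3-5): L=2.0833, (cx,cy)=(0.9946,0.1042)
member 8 (4-5): L=3.3866, (cx,cy)=(0.3015,0.9535)
member 9 (4-6): L=1.9040, (cx,cy)=(1.0000,0.0000)
member 10 (5-6): L=3.3476, (cx,cy)=(0.2638,-0.9646)
solve A·x = −loads:
  F[0-1] = -1332.7060 N (compression)
  F[0-2] = +4510.9363 N (tension)
  F[1-2] = +1345.2218 N (tension)
  F[1-3] = -914.9880 N (compression)
  F[2-3] = +778.3385 N (tension)
  F[2-4] = +685.3587 N (tension)
  F[3-4] = -787.1424 N (compression)
  F[3-5] = -428.3595 N (compression)
  F[4-5] = +779.4645 N (tension)
  F[4-6] = +191.0329 N (tension)
  F[5-6] = -724.2279 N (compression)
  Rx@0 = -4134.8200 N
  Ry@0 = +1278.5311 N
  Ry@6 = +698.5789 N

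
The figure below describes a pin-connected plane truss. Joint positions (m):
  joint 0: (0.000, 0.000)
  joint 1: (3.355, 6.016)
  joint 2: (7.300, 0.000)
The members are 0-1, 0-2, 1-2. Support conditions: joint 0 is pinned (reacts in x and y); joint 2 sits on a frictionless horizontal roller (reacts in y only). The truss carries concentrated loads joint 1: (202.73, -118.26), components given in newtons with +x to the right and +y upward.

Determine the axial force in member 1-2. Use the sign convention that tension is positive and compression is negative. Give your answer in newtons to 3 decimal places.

-264.784

N=3 nodes, M=3 members, R=3 reactions → 2N=6, M+R=6
member 0 (0-1): L=6.8883, (cx,cy)=(0.4871,0.8734)
member 1 (0-2): L=7.3000, (cx,cy)=(1.0000,0.0000)
member 2 (1-2): L=7.1941, (cx,cy)=(0.5484,-0.8362)
solve A·x = −loads:
  F[0-1] = +118.1205 N (tension)
  F[0-2] = +145.1983 N (tension)
  F[1-2] = -264.7840 N (compression)
  Rx@0 = -202.7300 N
  Ry@0 = -103.1627 N
  Ry@2 = +221.4227 N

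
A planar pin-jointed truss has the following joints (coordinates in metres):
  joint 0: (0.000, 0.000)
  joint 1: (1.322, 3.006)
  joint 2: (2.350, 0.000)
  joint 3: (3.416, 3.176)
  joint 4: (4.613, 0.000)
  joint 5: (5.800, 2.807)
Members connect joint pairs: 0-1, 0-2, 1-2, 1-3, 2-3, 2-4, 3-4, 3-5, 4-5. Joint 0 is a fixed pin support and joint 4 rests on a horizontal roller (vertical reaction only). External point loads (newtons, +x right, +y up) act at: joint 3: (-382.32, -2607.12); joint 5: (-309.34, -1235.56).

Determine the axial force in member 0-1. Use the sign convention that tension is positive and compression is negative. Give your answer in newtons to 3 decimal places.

-884.907

N=6 nodes, M=9 members, R=3 reactions → 2N=12, M+R=12
member 0 (0-1): L=3.2839, (cx,cy)=(0.4026,0.9154)
member 1 (0-2): L=2.3500, (cx,cy)=(1.0000,0.0000)
member 2 (1-2): L=3.1769, (cx,cy)=(0.3236,-0.9462)
member 3 (1-3): L=2.1009, (cx,cy)=(0.9967,0.0809)
member 4 (2-3): L=3.3501, (cx,cy)=(0.3182,0.9480)
member 5 (2-4): L=2.2630, (cx,cy)=(1.0000,0.0000)
member 6 (3-4): L=3.3941, (cx,cy)=(0.3527,-0.9357)
member 7 (3-5): L=2.4124, (cx,cy)=(0.9882,-0.1530)
member 8 (4-5): L=3.0477, (cx,cy)=(0.3895,0.9210)
solve A·x = −loads:
  F[0-1] = -884.9070 N (compression)
  F[0-2] = -335.4183 N (compression)
  F[1-2] = +803.2242 N (tension)
  F[1-3] = -618.1793 N (compression)
  F[2-3] = -801.6779 N (compression)
  F[2-4] = +179.5837 N (tension)
  F[3-4] = -1953.5754 N (compression)
  F[3-5] = +202.4313 N (tension)
  F[4-5] = -1307.8719 N (compression)
  Rx@0 = +691.6600 N
  Ry@0 = +810.0322 N
  Ry@4 = +3032.6478 N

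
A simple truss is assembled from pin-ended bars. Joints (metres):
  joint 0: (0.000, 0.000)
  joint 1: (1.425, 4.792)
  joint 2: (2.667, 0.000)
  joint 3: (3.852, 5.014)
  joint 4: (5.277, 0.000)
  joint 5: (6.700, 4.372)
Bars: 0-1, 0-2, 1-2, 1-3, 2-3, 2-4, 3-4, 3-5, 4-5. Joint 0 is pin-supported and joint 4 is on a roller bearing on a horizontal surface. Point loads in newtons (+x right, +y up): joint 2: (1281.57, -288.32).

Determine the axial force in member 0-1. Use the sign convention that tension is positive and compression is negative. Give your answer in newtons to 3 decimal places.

N=6 nodes, M=9 members, R=3 reactions → 2N=12, M+R=12
member 0 (0-1): L=4.9994, (cx,cy)=(0.2850,0.9585)
member 1 (0-2): L=2.6670, (cx,cy)=(1.0000,0.0000)
member 2 (1-2): L=4.9503, (cx,cy)=(0.2509,-0.9680)
member 3 (1-3): L=2.4371, (cx,cy)=(0.9958,0.0911)
member 4 (2-3): L=5.1521, (cx,cy)=(0.2300,0.9732)
member 5 (2-4): L=2.6100, (cx,cy)=(1.0000,0.0000)
member 6 (3-4): L=5.2126, (cx,cy)=(0.2734,-0.9619)
member 7 (3-5): L=2.9195, (cx,cy)=(0.9755,-0.2199)
member 8 (4-5): L=4.5978, (cx,cy)=(0.3095,0.9509)
solve A·x = −loads:
  F[0-1] = -148.7744 N (compression)
  F[0-2] = +1323.9759 N (tension)
  F[1-2] = +139.9888 N (tension)
  F[1-3] = -77.8516 N (compression)
  F[2-3] = +157.0184 N (tension)
  F[2-4] = +41.4134 N (tension)
  F[3-4] = -151.4878 N (compression)
  F[3-5] = -0.0000 N (tension)
  F[4-5] = +0.0000 N (tension)
  Rx@0 = -1281.5700 N
  Ry@0 = +142.6028 N
  Ry@4 = +145.7172 N

-148.774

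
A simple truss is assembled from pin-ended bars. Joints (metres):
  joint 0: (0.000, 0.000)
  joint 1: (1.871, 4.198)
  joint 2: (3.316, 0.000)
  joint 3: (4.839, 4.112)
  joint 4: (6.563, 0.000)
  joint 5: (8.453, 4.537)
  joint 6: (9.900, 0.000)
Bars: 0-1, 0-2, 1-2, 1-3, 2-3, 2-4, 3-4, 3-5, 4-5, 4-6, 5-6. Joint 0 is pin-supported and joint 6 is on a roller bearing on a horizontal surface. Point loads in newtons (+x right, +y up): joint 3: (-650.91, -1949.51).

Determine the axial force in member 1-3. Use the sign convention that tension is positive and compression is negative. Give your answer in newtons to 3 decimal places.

N=7 nodes, M=11 members, R=3 reactions → 2N=14, M+R=14
member 0 (0-1): L=4.5961, (cx,cy)=(0.4071,0.9134)
member 1 (0-2): L=3.3160, (cx,cy)=(1.0000,0.0000)
member 2 (1-2): L=4.4397, (cx,cy)=(0.3255,-0.9456)
member 3 (1-3): L=2.9692, (cx,cy)=(0.9996,-0.0290)
member 4 (2-3): L=4.3850, (cx,cy)=(0.3473,0.9377)
member 5 (2-4): L=3.2470, (cx,cy)=(1.0000,0.0000)
member 6 (3-4): L=4.4588, (cx,cy)=(0.3867,-0.9222)
member 7 (3-5): L=3.6389, (cx,cy)=(0.9932,0.1168)
member 8 (4-5): L=4.9149, (cx,cy)=(0.3845,0.9231)
member 9 (4-6): L=3.3370, (cx,cy)=(1.0000,0.0000)
member 10 (5-6): L=4.7622, (cx,cy)=(0.3039,-0.9527)
solve A·x = −loads:
  F[0-1] = -1387.1093 N (compression)
  F[0-2] = -86.2357 N (compression)
  F[1-2] = +1370.9039 N (tension)
  F[1-3] = -1011.2867 N (compression)
  F[2-3] = -1382.3161 N (compression)
  F[2-4] = +840.0609 N (tension)
  F[3-4] = -807.4122 N (compression)
  F[3-5] = -531.5102 N (compression)
  F[4-5] = +806.6410 N (tension)
  F[4-6] = +217.6844 N (tension)
  F[5-6] = -716.4120 N (compression)
  Rx@0 = +650.9100 N
  Ry@0 = +1266.9709 N
  Ry@6 = +682.5391 N

-1011.287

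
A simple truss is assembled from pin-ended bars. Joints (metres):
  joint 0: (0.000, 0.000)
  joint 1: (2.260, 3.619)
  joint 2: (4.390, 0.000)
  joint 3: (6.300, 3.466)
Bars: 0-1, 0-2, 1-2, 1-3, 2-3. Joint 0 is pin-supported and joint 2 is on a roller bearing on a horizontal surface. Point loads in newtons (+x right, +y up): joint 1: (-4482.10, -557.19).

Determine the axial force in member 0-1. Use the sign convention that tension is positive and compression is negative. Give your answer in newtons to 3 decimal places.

N=4 nodes, M=5 members, R=3 reactions → 2N=8, M+R=8
member 0 (0-1): L=4.2667, (cx,cy)=(0.5297,0.8482)
member 1 (0-2): L=4.3900, (cx,cy)=(1.0000,0.0000)
member 2 (1-2): L=4.1993, (cx,cy)=(0.5072,-0.8618)
member 3 (1-3): L=4.0429, (cx,cy)=(0.9993,-0.0378)
member 4 (2-3): L=3.9574, (cx,cy)=(0.4826,0.8758)
solve A·x = −loads:
  F[0-1] = -4674.9466 N (compression)
  F[0-2] = -2005.8608 N (compression)
  F[1-2] = +3954.5525 N (tension)
  F[1-3] = +0.0000 N (tension)
  F[2-3] = -0.0000 N (compression)
  Rx@0 = +4482.1000 N
  Ry@0 = +3965.2698 N
  Ry@2 = -3408.0798 N

-4674.947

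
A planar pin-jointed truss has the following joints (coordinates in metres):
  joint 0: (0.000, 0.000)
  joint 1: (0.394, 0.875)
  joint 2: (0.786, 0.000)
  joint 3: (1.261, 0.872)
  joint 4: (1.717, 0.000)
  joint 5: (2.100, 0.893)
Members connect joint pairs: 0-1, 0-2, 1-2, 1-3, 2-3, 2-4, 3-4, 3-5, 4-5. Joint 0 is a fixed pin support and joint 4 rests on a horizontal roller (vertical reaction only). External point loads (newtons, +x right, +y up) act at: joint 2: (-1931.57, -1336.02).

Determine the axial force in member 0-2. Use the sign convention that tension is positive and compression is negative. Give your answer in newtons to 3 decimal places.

-1605.373

N=6 nodes, M=9 members, R=3 reactions → 2N=12, M+R=12
member 0 (0-1): L=0.9596, (cx,cy)=(0.4106,0.9118)
member 1 (0-2): L=0.7860, (cx,cy)=(1.0000,0.0000)
member 2 (1-2): L=0.9588, (cx,cy)=(0.4088,-0.9126)
member 3 (1-3): L=0.8670, (cx,cy)=(1.0000,-0.0035)
member 4 (2-3): L=0.9930, (cx,cy)=(0.4784,0.8782)
member 5 (2-4): L=0.9310, (cx,cy)=(1.0000,0.0000)
member 6 (3-4): L=0.9840, (cx,cy)=(0.4634,-0.8861)
member 7 (3-5): L=0.8393, (cx,cy)=(0.9997,0.0250)
member 8 (4-5): L=0.9717, (cx,cy)=(0.3942,0.9190)
solve A·x = −loads:
  F[0-1] = -794.4770 N (compression)
  F[0-2] = -1605.3726 N (compression)
  F[1-2] = +796.2698 N (tension)
  F[1-3] = -651.7532 N (compression)
  F[2-3] = +693.8807 N (tension)
  F[2-4] = +319.8259 N (tension)
  F[3-4] = -690.1733 N (compression)
  F[3-5] = -0.0000 N (compression)
  F[4-5] = -0.0000 N (compression)
  Rx@0 = +1931.5700 N
  Ry@0 = +724.4232 N
  Ry@4 = +611.5968 N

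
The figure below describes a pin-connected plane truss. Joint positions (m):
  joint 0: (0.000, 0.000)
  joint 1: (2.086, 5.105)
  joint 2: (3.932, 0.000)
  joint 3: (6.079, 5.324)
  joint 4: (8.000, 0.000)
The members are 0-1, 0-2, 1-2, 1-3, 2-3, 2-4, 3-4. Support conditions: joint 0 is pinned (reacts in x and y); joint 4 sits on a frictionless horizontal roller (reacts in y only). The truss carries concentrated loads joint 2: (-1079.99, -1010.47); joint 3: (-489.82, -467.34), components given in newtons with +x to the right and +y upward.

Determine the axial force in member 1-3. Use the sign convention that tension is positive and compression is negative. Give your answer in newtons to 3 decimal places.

-720.090

N=5 nodes, M=7 members, R=3 reactions → 2N=10, M+R=10
member 0 (0-1): L=5.5147, (cx,cy)=(0.3783,0.9257)
member 1 (0-2): L=3.9320, (cx,cy)=(1.0000,0.0000)
member 2 (1-2): L=5.4285, (cx,cy)=(0.3401,-0.9404)
member 3 (1-3): L=3.9990, (cx,cy)=(0.9985,0.0548)
member 4 (2-3): L=5.7406, (cx,cy)=(0.3740,0.9274)
member 5 (2-4): L=4.0680, (cx,cy)=(1.0000,0.0000)
member 6 (3-4): L=5.6600, (cx,cy)=(0.3394,-0.9406)
solve A·x = −loads:
  F[0-1] = -1028.4317 N (compression)
  F[0-2] = -1180.7969 N (compression)
  F[1-2] = +970.4164 N (tension)
  F[1-3] = -720.0900 N (compression)
  F[2-3] = +105.5452 N (tension)
  F[2-4] = +189.7153 N (tension)
  F[3-4] = -558.9703 N (compression)
  Rx@0 = +1569.8100 N
  Ry@0 = +952.0192 N
  Ry@4 = +525.7908 N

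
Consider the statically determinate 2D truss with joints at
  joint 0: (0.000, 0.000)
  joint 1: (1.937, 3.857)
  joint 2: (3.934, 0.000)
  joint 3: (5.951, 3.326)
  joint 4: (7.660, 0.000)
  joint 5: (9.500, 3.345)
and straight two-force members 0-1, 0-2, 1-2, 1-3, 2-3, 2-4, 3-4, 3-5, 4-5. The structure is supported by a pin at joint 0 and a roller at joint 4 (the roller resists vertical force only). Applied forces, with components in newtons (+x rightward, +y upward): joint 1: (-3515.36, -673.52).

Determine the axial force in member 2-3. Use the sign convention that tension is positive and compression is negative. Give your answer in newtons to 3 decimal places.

N=6 nodes, M=9 members, R=3 reactions → 2N=12, M+R=12
member 0 (0-1): L=4.3161, (cx,cy)=(0.4488,0.8936)
member 1 (0-2): L=3.9340, (cx,cy)=(1.0000,0.0000)
member 2 (1-2): L=4.3433, (cx,cy)=(0.4598,-0.8880)
member 3 (1-3): L=4.0490, (cx,cy)=(0.9914,-0.1311)
member 4 (2-3): L=3.8898, (cx,cy)=(0.5185,0.8551)
member 5 (2-4): L=3.7260, (cx,cy)=(1.0000,0.0000)
member 6 (3-4): L=3.7394, (cx,cy)=(0.4570,-0.8895)
member 7 (3-5): L=3.5491, (cx,cy)=(1.0000,0.0054)
member 8 (4-5): L=3.8177, (cx,cy)=(0.4820,0.8762)
solve A·x = −loads:
  F[0-1] = -2543.8449 N (compression)
  F[0-2] = -2373.7119 N (compression)
  F[1-2] = +1554.3232 N (tension)
  F[1-3] = +1673.5093 N (tension)
  F[2-3] = -1614.2624 N (compression)
  F[2-4] = -822.0036 N (compression)
  F[3-4] = +1798.5858 N (tension)
  F[3-5] = -0.0000 N (compression)
  F[4-5] = +0.0000 N (tension)
  Rx@0 = +3515.3600 N
  Ry@0 = +2273.2766 N
  Ry@4 = -1599.7566 N

-1614.262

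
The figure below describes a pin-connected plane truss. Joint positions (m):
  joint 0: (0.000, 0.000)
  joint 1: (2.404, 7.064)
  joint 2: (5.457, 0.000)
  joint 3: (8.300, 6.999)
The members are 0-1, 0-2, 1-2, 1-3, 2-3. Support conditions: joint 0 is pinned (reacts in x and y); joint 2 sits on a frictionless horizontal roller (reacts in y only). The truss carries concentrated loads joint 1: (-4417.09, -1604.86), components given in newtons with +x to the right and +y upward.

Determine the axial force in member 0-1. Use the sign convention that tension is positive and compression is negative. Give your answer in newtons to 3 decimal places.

N=4 nodes, M=5 members, R=3 reactions → 2N=8, M+R=8
member 0 (0-1): L=7.4619, (cx,cy)=(0.3222,0.9467)
member 1 (0-2): L=5.4570, (cx,cy)=(1.0000,0.0000)
member 2 (1-2): L=7.6955, (cx,cy)=(0.3967,-0.9179)
member 3 (1-3): L=5.8964, (cx,cy)=(0.9999,-0.0110)
member 4 (2-3): L=7.5544, (cx,cy)=(0.3763,0.9265)
solve A·x = −loads:
  F[0-1] = -6988.3248 N (compression)
  F[0-2] = -2165.6488 N (compression)
  F[1-2] = +5458.8195 N (tension)
  F[1-3] = +0.0000 N (tension)
  F[2-3] = -0.0000 N (compression)
  Rx@0 = +4417.0900 N
  Ry@0 = +6615.7158 N
  Ry@2 = -5010.8558 N

-6988.325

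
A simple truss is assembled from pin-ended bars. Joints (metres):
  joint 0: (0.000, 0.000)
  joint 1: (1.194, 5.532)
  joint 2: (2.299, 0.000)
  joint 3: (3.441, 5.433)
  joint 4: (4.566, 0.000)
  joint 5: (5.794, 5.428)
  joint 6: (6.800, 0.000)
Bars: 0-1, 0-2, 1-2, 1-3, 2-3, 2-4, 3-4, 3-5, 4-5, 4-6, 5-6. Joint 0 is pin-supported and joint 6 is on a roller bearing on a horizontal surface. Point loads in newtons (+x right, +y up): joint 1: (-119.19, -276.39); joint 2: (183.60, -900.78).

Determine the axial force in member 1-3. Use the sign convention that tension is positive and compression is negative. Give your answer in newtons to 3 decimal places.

-210.432

N=7 nodes, M=11 members, R=3 reactions → 2N=14, M+R=14
member 0 (0-1): L=5.6594, (cx,cy)=(0.2110,0.9775)
member 1 (0-2): L=2.2990, (cx,cy)=(1.0000,0.0000)
member 2 (1-2): L=5.6413, (cx,cy)=(0.1959,-0.9806)
member 3 (1-3): L=2.2492, (cx,cy)=(0.9990,-0.0440)
member 4 (2-3): L=5.5517, (cx,cy)=(0.2057,0.9786)
member 5 (2-4): L=2.2670, (cx,cy)=(1.0000,0.0000)
member 6 (3-4): L=5.5483, (cx,cy)=(0.2028,-0.9792)
member 7 (3-5): L=2.3530, (cx,cy)=(1.0000,-0.0021)
member 8 (4-5): L=5.5652, (cx,cy)=(0.2207,0.9754)
member 9 (4-6): L=2.2340, (cx,cy)=(1.0000,0.0000)
member 10 (5-6): L=5.5204, (cx,cy)=(0.1822,-0.9833)
solve A·x = −loads:
  F[0-1] = -942.2701 N (compression)
  F[0-2] = +263.2072 N (tension)
  F[1-2] = +666.8510 N (tension)
  F[1-3] = -210.4323 N (compression)
  F[2-3] = +252.2412 N (tension)
  F[2-4] = +158.3419 N (tension)
  F[3-4] = -261.3137 N (compression)
  F[3-5] = -105.3564 N (compression)
  F[4-5] = +262.3522 N (tension)
  F[4-6] = +47.4661 N (tension)
  F[5-6] = -260.4708 N (compression)
  Rx@0 = -64.4100 N
  Ry@0 = +921.0606 N
  Ry@6 = +256.1094 N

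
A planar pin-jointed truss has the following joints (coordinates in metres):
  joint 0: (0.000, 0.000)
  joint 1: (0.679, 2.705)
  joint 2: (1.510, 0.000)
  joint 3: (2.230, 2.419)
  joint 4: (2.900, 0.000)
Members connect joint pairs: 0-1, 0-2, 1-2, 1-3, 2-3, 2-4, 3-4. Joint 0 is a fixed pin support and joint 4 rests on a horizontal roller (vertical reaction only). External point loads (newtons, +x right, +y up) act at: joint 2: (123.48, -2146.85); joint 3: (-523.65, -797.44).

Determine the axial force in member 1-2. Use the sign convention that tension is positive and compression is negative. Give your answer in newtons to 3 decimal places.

N=5 nodes, M=7 members, R=3 reactions → 2N=10, M+R=10
member 0 (0-1): L=2.7889, (cx,cy)=(0.2435,0.9699)
member 1 (0-2): L=1.5100, (cx,cy)=(1.0000,0.0000)
member 2 (1-2): L=2.8298, (cx,cy)=(0.2937,-0.9559)
member 3 (1-3): L=1.5771, (cx,cy)=(0.9834,-0.1813)
member 4 (2-3): L=2.5239, (cx,cy)=(0.2853,0.9584)
member 5 (2-4): L=1.3900, (cx,cy)=(1.0000,0.0000)
member 6 (3-4): L=2.5101, (cx,cy)=(0.2669,-0.9637)
solve A·x = −loads:
  F[0-1] = -1701.2298 N (compression)
  F[0-2] = +14.0175 N (tension)
  F[1-2] = +1914.4990 N (tension)
  F[1-3] = -992.8675 N (compression)
  F[2-3] = +330.4972 N (tension)
  F[2-4] = +358.4736 N (tension)
  F[3-4] = -1342.9768 N (compression)
  Rx@0 = +400.1700 N
  Ry@0 = +1650.0399 N
  Ry@4 = +1294.2501 N

1914.499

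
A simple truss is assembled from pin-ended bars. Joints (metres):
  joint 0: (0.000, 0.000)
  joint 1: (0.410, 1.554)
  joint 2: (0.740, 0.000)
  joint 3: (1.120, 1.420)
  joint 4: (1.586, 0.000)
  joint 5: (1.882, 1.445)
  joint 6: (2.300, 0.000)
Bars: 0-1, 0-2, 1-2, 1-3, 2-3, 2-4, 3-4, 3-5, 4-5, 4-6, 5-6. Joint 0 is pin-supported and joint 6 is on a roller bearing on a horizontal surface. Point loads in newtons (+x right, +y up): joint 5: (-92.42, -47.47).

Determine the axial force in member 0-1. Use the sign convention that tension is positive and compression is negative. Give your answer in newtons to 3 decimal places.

-68.973

N=7 nodes, M=11 members, R=3 reactions → 2N=14, M+R=14
member 0 (0-1): L=1.6072, (cx,cy)=(0.2551,0.9669)
member 1 (0-2): L=0.7400, (cx,cy)=(1.0000,0.0000)
member 2 (1-2): L=1.5887, (cx,cy)=(0.2077,-0.9782)
member 3 (1-3): L=0.7225, (cx,cy)=(0.9827,-0.1855)
member 4 (2-3): L=1.4700, (cx,cy)=(0.2585,0.9660)
member 5 (2-4): L=0.8460, (cx,cy)=(1.0000,0.0000)
member 6 (3-4): L=1.4945, (cx,cy)=(0.3118,-0.9501)
member 7 (3-5): L=0.7624, (cx,cy)=(0.9995,0.0328)
member 8 (4-5): L=1.4750, (cx,cy)=(0.2007,0.9797)
member 9 (4-6): L=0.7140, (cx,cy)=(1.0000,0.0000)
member 10 (5-6): L=1.5042, (cx,cy)=(0.2779,-0.9606)
solve A·x = −loads:
  F[0-1] = -68.9731 N (compression)
  F[0-2] = -74.8246 N (compression)
  F[1-2] = +74.5613 N (tension)
  F[1-3] = -33.6676 N (compression)
  F[2-3] = -75.5014 N (compression)
  F[2-4] = -39.8186 N (compression)
  F[3-4] = +67.6457 N (tension)
  F[3-5] = -73.7335 N (compression)
  F[4-5] = -65.6079 N (compression)
  F[4-6] = -5.5601 N (compression)
  F[5-6] = +20.0091 N (tension)
  Rx@0 = +92.4200 N
  Ry@0 = +66.6910 N
  Ry@6 = -19.2210 N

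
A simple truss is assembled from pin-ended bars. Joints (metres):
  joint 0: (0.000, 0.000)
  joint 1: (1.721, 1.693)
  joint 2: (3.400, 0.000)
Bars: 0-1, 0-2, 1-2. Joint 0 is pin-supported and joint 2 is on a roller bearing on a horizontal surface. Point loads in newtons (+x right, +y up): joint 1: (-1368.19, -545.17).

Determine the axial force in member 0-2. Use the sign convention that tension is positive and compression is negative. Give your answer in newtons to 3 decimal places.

-401.974

N=3 nodes, M=3 members, R=3 reactions → 2N=6, M+R=6
member 0 (0-1): L=2.4141, (cx,cy)=(0.7129,0.7013)
member 1 (0-2): L=3.4000, (cx,cy)=(1.0000,0.0000)
member 2 (1-2): L=2.3844, (cx,cy)=(0.7042,-0.7100)
solve A·x = −loads:
  F[0-1] = -1355.3655 N (compression)
  F[0-2] = -401.9741 N (compression)
  F[1-2] = +570.8523 N (tension)
  Rx@0 = +1368.1900 N
  Ry@0 = +950.4959 N
  Ry@2 = -405.3259 N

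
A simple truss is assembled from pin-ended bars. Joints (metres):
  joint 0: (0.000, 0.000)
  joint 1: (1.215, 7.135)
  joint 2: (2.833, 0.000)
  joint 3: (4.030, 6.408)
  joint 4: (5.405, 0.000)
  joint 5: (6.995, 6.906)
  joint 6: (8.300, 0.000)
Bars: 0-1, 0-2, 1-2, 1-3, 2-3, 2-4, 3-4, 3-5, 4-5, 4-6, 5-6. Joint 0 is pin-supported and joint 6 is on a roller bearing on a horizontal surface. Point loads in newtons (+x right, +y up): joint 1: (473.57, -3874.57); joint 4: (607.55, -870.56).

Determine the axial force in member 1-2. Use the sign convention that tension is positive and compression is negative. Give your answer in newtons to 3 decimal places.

-443.759

N=7 nodes, M=11 members, R=3 reactions → 2N=14, M+R=14
member 0 (0-1): L=7.2377, (cx,cy)=(0.1679,0.9858)
member 1 (0-2): L=2.8330, (cx,cy)=(1.0000,0.0000)
member 2 (1-2): L=7.3162, (cx,cy)=(0.2212,-0.9752)
member 3 (1-3): L=2.9074, (cx,cy)=(0.9682,-0.2501)
member 4 (2-3): L=6.5188, (cx,cy)=(0.1836,0.9830)
member 5 (2-4): L=2.5720, (cx,cy)=(1.0000,0.0000)
member 6 (3-4): L=6.5539, (cx,cy)=(0.2098,-0.9777)
member 7 (3-5): L=3.0065, (cx,cy)=(0.9862,0.1656)
member 8 (4-5): L=7.0867, (cx,cy)=(0.2244,0.9745)
member 9 (4-6): L=2.8950, (cx,cy)=(1.0000,0.0000)
member 10 (5-6): L=7.0282, (cx,cy)=(0.1857,-0.9826)
solve A·x = −loads:
  F[0-1] = -3250.0586 N (compression)
  F[0-2] = +1626.7098 N (tension)
  F[1-2] = -443.7587 N (compression)
  F[1-3] = -951.2400 N (compression)
  F[2-3] = +440.2564 N (tension)
  F[2-4] = +1447.7301 N (tension)
  F[3-4] = -801.3459 N (compression)
  F[3-5] = -681.4713 N (compression)
  F[4-5] = +1697.3448 N (tension)
  F[4-6] = +291.2332 N (tension)
  F[5-6] = -1568.4682 N (compression)
  Rx@0 = -1081.1200 N
  Ry@0 = +3203.9371 N
  Ry@6 = +1541.1929 N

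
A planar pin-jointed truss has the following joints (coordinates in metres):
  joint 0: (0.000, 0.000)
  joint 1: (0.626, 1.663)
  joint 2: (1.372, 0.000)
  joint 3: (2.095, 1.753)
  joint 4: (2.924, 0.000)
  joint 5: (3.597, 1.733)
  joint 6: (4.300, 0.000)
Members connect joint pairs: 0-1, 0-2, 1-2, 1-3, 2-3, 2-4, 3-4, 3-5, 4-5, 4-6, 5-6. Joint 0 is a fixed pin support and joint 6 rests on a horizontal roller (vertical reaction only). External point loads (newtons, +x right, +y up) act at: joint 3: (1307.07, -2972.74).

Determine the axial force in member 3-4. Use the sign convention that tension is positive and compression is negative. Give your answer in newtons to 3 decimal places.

N=7 nodes, M=11 members, R=3 reactions → 2N=14, M+R=14
member 0 (0-1): L=1.7769, (cx,cy)=(0.3523,0.9359)
member 1 (0-2): L=1.3720, (cx,cy)=(1.0000,0.0000)
member 2 (1-2): L=1.8227, (cx,cy)=(0.4093,-0.9124)
member 3 (1-3): L=1.4718, (cx,cy)=(0.9981,0.0612)
member 4 (2-3): L=1.8962, (cx,cy)=(0.3813,0.9245)
member 5 (2-4): L=1.5520, (cx,cy)=(1.0000,0.0000)
member 6 (3-4): L=1.9391, (cx,cy)=(0.4275,-0.9040)
member 7 (3-5): L=1.5021, (cx,cy)=(0.9999,-0.0133)
member 8 (4-5): L=1.8591, (cx,cy)=(0.3620,0.9322)
member 9 (4-6): L=1.3760, (cx,cy)=(1.0000,0.0000)
member 10 (5-6): L=1.8702, (cx,cy)=(0.3759,-0.9267)
solve A·x = −loads:
  F[0-1] = -1059.4573 N (compression)
  F[0-2] = +1680.3115 N (tension)
  F[1-2] = +1033.2682 N (tension)
  F[1-3] = -797.6428 N (compression)
  F[2-3] = -1019.7930 N (compression)
  F[2-4] = +2492.0470 N (tension)
  F[3-4] = -2168.5219 N (compression)
  F[3-5] = -1565.1211 N (compression)
  F[4-5] = +2103.0005 N (tension)
  F[4-6] = +803.6858 N (tension)
  F[5-6] = -2138.0099 N (compression)
  Rx@0 = -1307.0700 N
  Ry@0 = +991.5344 N
  Ry@6 = +1981.2056 N

-2168.522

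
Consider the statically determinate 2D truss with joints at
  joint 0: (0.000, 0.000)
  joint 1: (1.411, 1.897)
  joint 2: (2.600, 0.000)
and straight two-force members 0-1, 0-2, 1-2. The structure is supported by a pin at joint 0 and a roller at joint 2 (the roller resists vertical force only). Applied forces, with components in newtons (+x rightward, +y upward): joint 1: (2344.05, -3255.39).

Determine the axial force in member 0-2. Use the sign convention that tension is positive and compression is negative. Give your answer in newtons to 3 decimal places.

2179.267

N=3 nodes, M=3 members, R=3 reactions → 2N=6, M+R=6
member 0 (0-1): L=2.3642, (cx,cy)=(0.5968,0.8024)
member 1 (0-2): L=2.6000, (cx,cy)=(1.0000,0.0000)
member 2 (1-2): L=2.2388, (cx,cy)=(0.5311,-0.8473)
solve A·x = −loads:
  F[0-1] = +276.1039 N (tension)
  F[0-2] = +2179.2672 N (tension)
  F[1-2] = -4103.4434 N (compression)
  Rx@0 = -2344.0500 N
  Ry@0 = -221.5401 N
  Ry@2 = +3476.9301 N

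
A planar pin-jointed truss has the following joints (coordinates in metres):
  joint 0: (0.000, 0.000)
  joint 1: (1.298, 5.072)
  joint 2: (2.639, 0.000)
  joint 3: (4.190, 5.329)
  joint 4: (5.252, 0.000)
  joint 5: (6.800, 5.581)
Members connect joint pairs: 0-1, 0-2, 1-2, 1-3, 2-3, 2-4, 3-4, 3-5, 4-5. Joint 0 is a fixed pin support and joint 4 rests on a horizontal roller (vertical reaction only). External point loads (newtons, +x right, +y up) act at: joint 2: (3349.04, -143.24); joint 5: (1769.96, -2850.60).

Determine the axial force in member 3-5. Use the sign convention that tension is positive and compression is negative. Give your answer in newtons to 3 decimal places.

2643.327

N=6 nodes, M=9 members, R=3 reactions → 2N=12, M+R=12
member 0 (0-1): L=5.2355, (cx,cy)=(0.2479,0.9688)
member 1 (0-2): L=2.6390, (cx,cy)=(1.0000,0.0000)
member 2 (1-2): L=5.2463, (cx,cy)=(0.2556,-0.9668)
member 3 (1-3): L=2.9034, (cx,cy)=(0.9961,0.0885)
member 4 (2-3): L=5.5501, (cx,cy)=(0.2795,0.9602)
member 5 (2-4): L=2.6130, (cx,cy)=(1.0000,0.0000)
member 6 (3-4): L=5.4338, (cx,cy)=(0.1954,-0.9807)
member 7 (3-5): L=2.6221, (cx,cy)=(0.9954,0.0961)
member 8 (4-5): L=5.7917, (cx,cy)=(0.2673,0.9636)
solve A·x = −loads:
  F[0-1] = +2735.1634 N (tension)
  F[0-2] = +4440.8847 N (tension)
  F[1-2] = -2616.9997 N (compression)
  F[1-3] = +1352.3541 N (tension)
  F[2-3] = +2784.2289 N (tension)
  F[2-4] = -355.1478 N (compression)
  F[3-4] = -2588.9002 N (compression)
  F[3-5] = +2643.3273 N (tension)
  F[4-5] = -3221.8497 N (compression)
  Rx@0 = -5119.0000 N
  Ry@0 = -2649.7695 N
  Ry@4 = +5643.6095 N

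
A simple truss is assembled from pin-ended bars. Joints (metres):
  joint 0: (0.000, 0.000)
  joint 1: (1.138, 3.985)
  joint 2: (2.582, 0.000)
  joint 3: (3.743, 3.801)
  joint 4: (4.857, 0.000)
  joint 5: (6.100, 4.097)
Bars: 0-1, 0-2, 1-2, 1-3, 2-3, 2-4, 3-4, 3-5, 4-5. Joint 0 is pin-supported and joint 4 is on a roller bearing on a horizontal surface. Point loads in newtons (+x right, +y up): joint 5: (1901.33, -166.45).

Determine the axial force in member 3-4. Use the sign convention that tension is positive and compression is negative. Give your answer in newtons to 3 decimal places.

-1450.125

N=6 nodes, M=9 members, R=3 reactions → 2N=12, M+R=12
member 0 (0-1): L=4.1443, (cx,cy)=(0.2746,0.9616)
member 1 (0-2): L=2.5820, (cx,cy)=(1.0000,0.0000)
member 2 (1-2): L=4.2386, (cx,cy)=(0.3407,-0.9402)
member 3 (1-3): L=2.6115, (cx,cy)=(0.9975,-0.0705)
member 4 (2-3): L=3.9744, (cx,cy)=(0.2921,0.9564)
member 5 (2-4): L=2.2750, (cx,cy)=(1.0000,0.0000)
member 6 (3-4): L=3.9609, (cx,cy)=(0.2813,-0.9596)
member 7 (3-5): L=2.3755, (cx,cy)=(0.9922,0.1246)
member 8 (4-5): L=4.2814, (cx,cy)=(0.2903,0.9569)
solve A·x = −loads:
  F[0-1] = +1712.2345 N (tension)
  F[0-2] = +1431.1613 N (tension)
  F[1-2] = -1833.4230 N (compression)
  F[1-3] = +1097.5106 N (tension)
  F[2-3] = +1802.3625 N (tension)
  F[2-4] = +280.0361 N (tension)
  F[3-4] = -1450.1254 N (compression)
  F[3-5] = +2045.0806 N (tension)
  F[4-5] = -440.2384 N (compression)
  Rx@0 = -1901.3300 N
  Ry@0 = -1646.4168 N
  Ry@4 = +1812.8668 N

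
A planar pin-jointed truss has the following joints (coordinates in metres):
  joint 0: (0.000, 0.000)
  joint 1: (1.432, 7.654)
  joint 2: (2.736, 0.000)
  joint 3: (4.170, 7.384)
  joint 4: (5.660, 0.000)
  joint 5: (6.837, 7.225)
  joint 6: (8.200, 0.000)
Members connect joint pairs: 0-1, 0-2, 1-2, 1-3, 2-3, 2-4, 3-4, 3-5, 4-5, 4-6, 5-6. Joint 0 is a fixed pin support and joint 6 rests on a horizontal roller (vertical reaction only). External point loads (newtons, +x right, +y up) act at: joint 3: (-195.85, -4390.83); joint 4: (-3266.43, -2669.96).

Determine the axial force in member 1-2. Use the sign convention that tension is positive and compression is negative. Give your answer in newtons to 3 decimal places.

3321.854

N=7 nodes, M=11 members, R=3 reactions → 2N=14, M+R=14
member 0 (0-1): L=7.7868, (cx,cy)=(0.1839,0.9829)
member 1 (0-2): L=2.7360, (cx,cy)=(1.0000,0.0000)
member 2 (1-2): L=7.7643, (cx,cy)=(0.1679,-0.9858)
member 3 (1-3): L=2.7513, (cx,cy)=(0.9952,-0.0981)
member 4 (2-3): L=7.5220, (cx,cy)=(0.1906,0.9817)
member 5 (2-4): L=2.9240, (cx,cy)=(1.0000,0.0000)
member 6 (3-4): L=7.5328, (cx,cy)=(0.1978,-0.9802)
member 7 (3-5): L=2.6717, (cx,cy)=(0.9982,-0.0595)
member 8 (4-5): L=7.3202, (cx,cy)=(0.1608,0.9870)
member 9 (4-6): L=2.5400, (cx,cy)=(1.0000,0.0000)
member 10 (5-6): L=7.3524, (cx,cy)=(0.1854,-0.9827)
solve A·x = −loads:
  F[0-1] = -3216.1818 N (compression)
  F[0-2] = -2870.8215 N (compression)
  F[1-2] = +3321.8543 N (tension)
  F[1-3] = -1154.9338 N (compression)
  F[2-3] = -3335.8506 N (compression)
  F[2-4] = -1676.9681 N (compression)
  F[3-4] = -1171.7085 N (compression)
  F[3-5] = -1360.1077 N (compression)
  F[4-5] = +3868.8554 N (tension)
  F[4-6] = +735.6353 N (tension)
  F[5-6] = -3968.2431 N (compression)
  Rx@0 = +3462.2800 N
  Ry@0 = +3161.3292 N
  Ry@6 = +3899.4608 N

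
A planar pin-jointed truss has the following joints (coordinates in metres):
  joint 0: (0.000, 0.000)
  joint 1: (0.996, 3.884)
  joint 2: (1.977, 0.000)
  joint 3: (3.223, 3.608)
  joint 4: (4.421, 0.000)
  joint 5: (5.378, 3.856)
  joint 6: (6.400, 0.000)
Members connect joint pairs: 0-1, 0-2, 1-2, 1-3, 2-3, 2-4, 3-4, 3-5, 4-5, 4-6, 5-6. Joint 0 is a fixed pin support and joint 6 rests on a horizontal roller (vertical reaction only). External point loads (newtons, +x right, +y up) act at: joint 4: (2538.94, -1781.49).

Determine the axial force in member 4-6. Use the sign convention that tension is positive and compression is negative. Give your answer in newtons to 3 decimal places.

N=7 nodes, M=11 members, R=3 reactions → 2N=14, M+R=14
member 0 (0-1): L=4.0097, (cx,cy)=(0.2484,0.9687)
member 1 (0-2): L=1.9770, (cx,cy)=(1.0000,0.0000)
member 2 (1-2): L=4.0060, (cx,cy)=(0.2449,-0.9696)
member 3 (1-3): L=2.2440, (cx,cy)=(0.9924,-0.1230)
member 4 (2-3): L=3.8171, (cx,cy)=(0.3264,0.9452)
member 5 (2-4): L=2.4440, (cx,cy)=(1.0000,0.0000)
member 6 (3-4): L=3.8017, (cx,cy)=(0.3151,-0.9491)
member 7 (3-5): L=2.1692, (cx,cy)=(0.9934,0.1143)
member 8 (4-5): L=3.9730, (cx,cy)=(0.2409,0.9706)
member 9 (4-6): L=1.9790, (cx,cy)=(1.0000,0.0000)
member 10 (5-6): L=3.9891, (cx,cy)=(0.2562,-0.9666)
solve A·x = −loads:
  F[0-1] = -568.6943 N (compression)
  F[0-2] = +2680.2033 N (tension)
  F[1-2] = +605.1699 N (tension)
  F[1-3] = -291.6745 N (compression)
  F[2-3] = -620.7468 N (compression)
  F[2-4] = +3031.0282 N (tension)
  F[3-4] = +501.6058 N (tension)
  F[3-5] = -654.4467 N (compression)
  F[4-5] = +1345.0446 N (tension)
  F[4-6] = +326.1653 N (tension)
  F[5-6] = -1273.1100 N (compression)
  Rx@0 = -2538.9400 N
  Ry@0 = +550.8701 N
  Ry@6 = +1230.6199 N

326.165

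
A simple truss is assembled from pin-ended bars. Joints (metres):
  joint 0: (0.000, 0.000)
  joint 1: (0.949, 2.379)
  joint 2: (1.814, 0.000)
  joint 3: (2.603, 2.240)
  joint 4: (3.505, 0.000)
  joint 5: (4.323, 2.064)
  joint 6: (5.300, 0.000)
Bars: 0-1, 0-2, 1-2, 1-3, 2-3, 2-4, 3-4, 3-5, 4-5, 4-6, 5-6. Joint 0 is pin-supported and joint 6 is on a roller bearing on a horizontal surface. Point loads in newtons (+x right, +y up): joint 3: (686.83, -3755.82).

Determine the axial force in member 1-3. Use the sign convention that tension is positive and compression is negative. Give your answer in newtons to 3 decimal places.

-1279.422

N=7 nodes, M=11 members, R=3 reactions → 2N=14, M+R=14
member 0 (0-1): L=2.5613, (cx,cy)=(0.3705,0.9288)
member 1 (0-2): L=1.8140, (cx,cy)=(1.0000,0.0000)
member 2 (1-2): L=2.5314, (cx,cy)=(0.3417,-0.9398)
member 3 (1-3): L=1.6598, (cx,cy)=(0.9965,-0.0837)
member 4 (2-3): L=2.3749, (cx,cy)=(0.3322,0.9432)
member 5 (2-4): L=1.6910, (cx,cy)=(1.0000,0.0000)
member 6 (3-4): L=2.4148, (cx,cy)=(0.3735,-0.9276)
member 7 (3-5): L=1.7290, (cx,cy)=(0.9948,-0.1018)
member 8 (4-5): L=2.2202, (cx,cy)=(0.3684,0.9297)
member 9 (4-6): L=1.7950, (cx,cy)=(1.0000,0.0000)
member 10 (5-6): L=2.2836, (cx,cy)=(0.4278,-0.9039)
solve A·x = −loads:
  F[0-1] = -1745.1416 N (compression)
  F[0-2] = +1333.4319 N (tension)
  F[1-2] = +1838.7610 N (tension)
  F[1-3] = -1279.4215 N (compression)
  F[2-3] = -1832.1423 N (compression)
  F[2-4] = +2570.4415 N (tension)
  F[3-4] = -2104.6480 N (compression)
  F[3-5] = -1793.6058 N (compression)
  F[4-5] = +2100.0410 N (tension)
  F[4-6] = +1010.5543 N (tension)
  F[5-6] = -2361.9823 N (compression)
  Rx@0 = -686.8300 N
  Ry@0 = +1620.9335 N
  Ry@6 = +2134.8865 N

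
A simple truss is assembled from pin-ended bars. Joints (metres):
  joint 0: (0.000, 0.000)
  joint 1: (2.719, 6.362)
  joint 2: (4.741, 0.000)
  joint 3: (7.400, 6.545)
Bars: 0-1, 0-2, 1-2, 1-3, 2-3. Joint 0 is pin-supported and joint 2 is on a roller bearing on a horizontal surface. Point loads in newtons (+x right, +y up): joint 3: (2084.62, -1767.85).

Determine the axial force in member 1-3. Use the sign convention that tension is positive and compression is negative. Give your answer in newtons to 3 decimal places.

2850.245

N=4 nodes, M=5 members, R=3 reactions → 2N=8, M+R=8
member 0 (0-1): L=6.9187, (cx,cy)=(0.3930,0.9195)
member 1 (0-2): L=4.7410, (cx,cy)=(1.0000,0.0000)
member 2 (1-2): L=6.6756, (cx,cy)=(0.3029,-0.9530)
member 3 (1-3): L=4.6846, (cx,cy)=(0.9992,0.0391)
member 4 (2-3): L=7.0645, (cx,cy)=(0.3764,0.9265)
solve A·x = −loads:
  F[0-1] = +4207.9070 N (tension)
  F[0-2] = +430.9354 N (tension)
  F[1-2] = -3943.2362 N (compression)
  F[1-3] = +2850.2447 N (tension)
  F[2-3] = -2028.3542 N (compression)
  Rx@0 = -2084.6200 N
  Ry@0 = -3869.3421 N
  Ry@2 = +5637.1921 N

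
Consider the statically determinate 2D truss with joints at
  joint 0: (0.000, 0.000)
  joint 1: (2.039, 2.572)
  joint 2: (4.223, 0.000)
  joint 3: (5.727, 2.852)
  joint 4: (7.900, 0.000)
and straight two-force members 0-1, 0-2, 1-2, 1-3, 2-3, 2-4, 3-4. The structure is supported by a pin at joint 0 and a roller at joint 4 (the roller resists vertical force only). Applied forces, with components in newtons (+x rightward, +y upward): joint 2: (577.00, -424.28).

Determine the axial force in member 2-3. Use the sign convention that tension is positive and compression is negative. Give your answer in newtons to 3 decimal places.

N=5 nodes, M=7 members, R=3 reactions → 2N=10, M+R=10
member 0 (0-1): L=3.2822, (cx,cy)=(0.6212,0.7836)
member 1 (0-2): L=4.2230, (cx,cy)=(1.0000,0.0000)
member 2 (1-2): L=3.3742, (cx,cy)=(0.6473,-0.7623)
member 3 (1-3): L=3.6986, (cx,cy)=(0.9971,0.0757)
member 4 (2-3): L=3.2243, (cx,cy)=(0.4665,0.8845)
member 5 (2-4): L=3.6770, (cx,cy)=(1.0000,0.0000)
member 6 (3-4): L=3.5855, (cx,cy)=(0.6061,-0.7954)
solve A·x = −loads:
  F[0-1] = -252.0058 N (compression)
  F[0-2] = +733.5544 N (tension)
  F[1-2] = +228.7301 N (tension)
  F[1-3] = -305.4811 N (compression)
  F[2-3] = +282.5510 N (tension)
  F[2-4] = +172.8052 N (tension)
  F[3-4] = -285.1328 N (compression)
  Rx@0 = -577.0000 N
  Ry@0 = +197.4782 N
  Ry@4 = +226.8018 N

282.551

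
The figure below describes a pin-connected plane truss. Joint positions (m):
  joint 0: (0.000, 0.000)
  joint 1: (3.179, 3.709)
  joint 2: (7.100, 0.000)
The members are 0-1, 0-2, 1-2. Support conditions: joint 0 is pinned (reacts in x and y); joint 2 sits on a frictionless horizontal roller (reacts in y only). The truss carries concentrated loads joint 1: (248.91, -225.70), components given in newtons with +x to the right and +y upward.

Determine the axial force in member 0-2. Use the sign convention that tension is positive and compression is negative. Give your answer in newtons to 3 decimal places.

244.294

N=3 nodes, M=3 members, R=3 reactions → 2N=6, M+R=6
member 0 (0-1): L=4.8849, (cx,cy)=(0.6508,0.7593)
member 1 (0-2): L=7.1000, (cx,cy)=(1.0000,0.0000)
member 2 (1-2): L=5.3973, (cx,cy)=(0.7265,-0.6872)
solve A·x = −loads:
  F[0-1] = +7.0931 N (tension)
  F[0-2] = +244.2940 N (tension)
  F[1-2] = -336.2738 N (compression)
  Rx@0 = -248.9100 N
  Ry@0 = -5.3856 N
  Ry@2 = +231.0856 N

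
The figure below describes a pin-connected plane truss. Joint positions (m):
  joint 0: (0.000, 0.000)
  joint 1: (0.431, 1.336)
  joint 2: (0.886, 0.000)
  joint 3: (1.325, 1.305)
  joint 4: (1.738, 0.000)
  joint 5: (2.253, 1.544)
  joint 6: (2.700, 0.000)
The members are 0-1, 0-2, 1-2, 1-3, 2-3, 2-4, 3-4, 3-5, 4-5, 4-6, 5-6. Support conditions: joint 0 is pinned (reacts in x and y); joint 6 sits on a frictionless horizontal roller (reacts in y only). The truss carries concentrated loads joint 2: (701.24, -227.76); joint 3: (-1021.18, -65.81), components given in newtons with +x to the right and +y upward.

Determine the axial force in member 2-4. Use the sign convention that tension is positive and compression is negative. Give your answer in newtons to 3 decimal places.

-407.269

N=7 nodes, M=11 members, R=3 reactions → 2N=14, M+R=14
member 0 (0-1): L=1.4038, (cx,cy)=(0.3070,0.9517)
member 1 (0-2): L=0.8860, (cx,cy)=(1.0000,0.0000)
member 2 (1-2): L=1.4114, (cx,cy)=(0.3224,-0.9466)
member 3 (1-3): L=0.8945, (cx,cy)=(0.9994,-0.0347)
member 4 (2-3): L=1.3769, (cx,cy)=(0.3188,0.9478)
member 5 (2-4): L=0.8520, (cx,cy)=(1.0000,0.0000)
member 6 (3-4): L=1.3688, (cx,cy)=(0.3017,-0.9534)
member 7 (3-5): L=0.9583, (cx,cy)=(0.9684,0.2494)
member 8 (4-5): L=1.6276, (cx,cy)=(0.3164,0.9486)
member 9 (4-6): L=0.9620, (cx,cy)=(1.0000,0.0000)
member 10 (5-6): L=1.6074, (cx,cy)=(0.2781,-0.9606)
solve A·x = −loads:
  F[0-1] = -714.6205 N (compression)
  F[0-2] = -100.5347 N (compression)
  F[1-2] = +735.1849 N (tension)
  F[1-3] = -456.6925 N (compression)
  F[2-3] = -493.9525 N (compression)
  F[2-4] = -407.2694 N (compression)
  F[3-4] = +476.6017 N (tension)
  F[3-5] = +272.0638 N (tension)
  F[4-5] = -478.9997 N (compression)
  F[4-6] = -111.9051 N (compression)
  F[5-6] = +402.4085 N (tension)
  Rx@0 = +319.9400 N
  Ry@0 = +680.1057 N
  Ry@6 = -386.5357 N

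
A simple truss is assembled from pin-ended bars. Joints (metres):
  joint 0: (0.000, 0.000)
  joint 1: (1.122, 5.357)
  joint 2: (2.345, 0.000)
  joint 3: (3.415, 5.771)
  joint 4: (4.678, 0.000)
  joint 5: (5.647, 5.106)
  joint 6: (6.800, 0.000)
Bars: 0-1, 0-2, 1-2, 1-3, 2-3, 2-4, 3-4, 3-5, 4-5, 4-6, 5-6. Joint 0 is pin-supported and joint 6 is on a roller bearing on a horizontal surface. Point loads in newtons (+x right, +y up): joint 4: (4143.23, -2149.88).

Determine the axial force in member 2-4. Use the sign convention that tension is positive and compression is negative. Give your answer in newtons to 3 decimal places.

4540.230

N=7 nodes, M=11 members, R=3 reactions → 2N=14, M+R=14
member 0 (0-1): L=5.4732, (cx,cy)=(0.2050,0.9788)
member 1 (0-2): L=2.3450, (cx,cy)=(1.0000,0.0000)
member 2 (1-2): L=5.4948, (cx,cy)=(0.2226,-0.9749)
member 3 (1-3): L=2.3301, (cx,cy)=(0.9841,0.1777)
member 4 (2-3): L=5.8694, (cx,cy)=(0.1823,0.9832)
member 5 (2-4): L=2.3330, (cx,cy)=(1.0000,0.0000)
member 6 (3-4): L=5.9076, (cx,cy)=(0.2138,-0.9769)
member 7 (3-5): L=2.3290, (cx,cy)=(0.9584,-0.2855)
member 8 (4-5): L=5.1971, (cx,cy)=(0.1864,0.9825)
member 9 (4-6): L=2.1220, (cx,cy)=(1.0000,0.0000)
member 10 (5-6): L=5.2346, (cx,cy)=(0.2203,-0.9754)
solve A·x = −loads:
  F[0-1] = -685.4462 N (compression)
  F[0-2] = +4283.7447 N (tension)
  F[1-2] = +635.9159 N (tension)
  F[1-3] = -286.6126 N (compression)
  F[2-3] = -630.5308 N (compression)
  F[2-4] = +4540.2298 N (tension)
  F[3-4] = +864.1990 N (tension)
  F[3-5] = -607.0312 N (compression)
  F[4-5] = +1328.9660 N (tension)
  F[4-6] = +333.9750 N (tension)
  F[5-6] = -1516.2301 N (compression)
  Rx@0 = -4143.2300 N
  Ry@0 = +670.8890 N
  Ry@6 = +1478.9910 N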